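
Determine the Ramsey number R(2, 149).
R(2, 149) = 149

R(2, k) = k for all k ≥ 2: in a 2-colouring of K_k, either some edge is red (a red K_2) or all edges are blue (a blue K_k). And K_{148} coloured all-blue has no blue K_149, so R(2, 149) > 148. Hence R(2, 149) = 149.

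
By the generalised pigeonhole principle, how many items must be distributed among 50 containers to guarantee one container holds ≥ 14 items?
n = (14 − 1)·50 + 1 = 651

By the generalised pigeonhole principle, to guarantee some box contains ≥ r objects we need more than (r − 1) · k objects total. Threshold: n = (r − 1) · k + 1. With r = 14 and k = 50: n = 13 · 50 + 1 = 650 + 1 = 651. For n = 650 = 13 · 50, we can put exactly 13 objects in every box, avoiding 14 in any single one — so 651 is tight.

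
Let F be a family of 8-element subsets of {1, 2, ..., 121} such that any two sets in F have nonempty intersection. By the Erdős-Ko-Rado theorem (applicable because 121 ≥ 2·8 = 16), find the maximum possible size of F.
max |F| = C(120, 7) = 59487568920

The Erdős-Ko-Rado theorem states: for n ≥ 2k, an intersecting family of k-subsets of an n-element set has size at most C(n − 1, k − 1), with equality for 'star' families {A ⊆ [n] : |A| = k, i ∈ A} (fix an element i). For n = 121, k = 8: C(120, 7) = 59487568920.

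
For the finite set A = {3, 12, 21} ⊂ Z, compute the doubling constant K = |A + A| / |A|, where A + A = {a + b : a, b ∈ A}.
K = |A + A| / |A| = 5/3

Enumerate A + A = {a + b : a, b ∈ A}. With |A| = 3, there are |A|^2 = 9 ordered sum pairs; collecting distinct values, A + A = {6, 15, 24, 33, 42}, so |A + A| = 5. Thus K = 5/3. Here |A + A| = 2|A| − 1 = 5, the minimum possible — so K = 5/3 is minimal, which holds iff A is an arithmetic progression.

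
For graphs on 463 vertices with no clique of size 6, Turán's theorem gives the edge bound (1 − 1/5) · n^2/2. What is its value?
Turán density bound = (4/5) · 463^2/2 = 428738/5 ≈ 85747.6

Turán's theorem: ex(n, K_{r+1}) is achieved by the complete r-partite Turán graph T(n, r) with parts as balanced as possible, and is at most (1 − 1/r) · n^2/2. For r = 5, n = 463: the density bound is (4/5) · 214369/2 = 428738/5 ≈ 85747.6. The integer-valued extremum is e(T(463, 5)) = 85747, which is strictly less than the density bound 428738/5 since 5 ∤ 463 (the parts of T(463, 5) cannot all be equal).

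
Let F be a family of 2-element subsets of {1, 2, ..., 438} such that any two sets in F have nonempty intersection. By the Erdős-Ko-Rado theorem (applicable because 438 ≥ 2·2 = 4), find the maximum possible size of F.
max |F| = C(437, 1) = 437

Erdős-Ko-Rado (1961): when n ≥ 2k, max |F| = C(n−1, k−1). The bound is attained by the star {A : i ∈ A} for any fixed i ∈ [n]. Here C(438−1, 2−1) = C(437, 1) = 437.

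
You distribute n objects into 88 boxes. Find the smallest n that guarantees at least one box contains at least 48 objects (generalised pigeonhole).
n = (48 − 1)·88 + 1 = 4137

By the generalised pigeonhole principle, to guarantee some box contains ≥ r objects we need more than (r − 1) · k objects total. Threshold: n = (r − 1) · k + 1. With r = 48 and k = 88: n = 47 · 88 + 1 = 4136 + 1 = 4137. For n = 4136 = 47 · 88, we can put exactly 47 objects in every box, avoiding 48 in any single one — so 4137 is tight.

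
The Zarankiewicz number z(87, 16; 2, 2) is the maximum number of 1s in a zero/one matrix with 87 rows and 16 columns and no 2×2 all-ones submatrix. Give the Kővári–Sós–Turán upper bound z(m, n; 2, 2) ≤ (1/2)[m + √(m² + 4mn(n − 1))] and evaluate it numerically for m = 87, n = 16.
z(87, 16; 2, 2) ≤ (1/2)[87 + √(87² + 4·87·16·15)] = (1/2)[87 + √91089] = 194.4048

Kővári–Sós–Turán: let r_1, ..., r_87 be the row sums and z = Σ r_i the total number of 1s. Each pair of columns can share at most one row with both entries 1 (else a 2×2 all-ones block appears), so Σ_i C(r_i, 2) ≤ C(16, 2) = 120. By convexity Σ_i C(r_i, 2) ≥ 87·C(z/87, 2) = z(z − 87)/(2·87), giving z² − 87z − 87·16·15 ≤ 0 and hence z ≤ (1/2)[87 + √(7569 + 4·20880)] = (1/2)[87 + √91089] ≈ (1/2)(87 + 301.8095) = 194.4048.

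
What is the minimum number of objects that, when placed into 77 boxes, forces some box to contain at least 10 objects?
n = (10 − 1)·77 + 1 = 694

By the generalised pigeonhole principle, to guarantee some box contains ≥ r objects we need more than (r − 1) · k objects total. Threshold: n = (r − 1) · k + 1. With r = 10 and k = 77: n = 9 · 77 + 1 = 693 + 1 = 694. For n = 693 = 9 · 77, we can put exactly 9 objects in every box, avoiding 10 in any single one — so 694 is tight.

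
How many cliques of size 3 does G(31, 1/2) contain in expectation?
E[# K_3] = C(31, 3) · (1/2)^C(3, 2) = 4495 / 2^3 = 561.875

For each 3-subset S of vertices (there are C(31, 3) = 4495 such S), let X_S = 1 if S induces a K_3 (all C(3, 2) = 3 edges present). Then P(X_S = 1) = (1/2)^3 = 1/8. By linearity of expectation, E[# K_3] = C(31, 3) · (1/2)^3 = 4495 / 8 = 561.875.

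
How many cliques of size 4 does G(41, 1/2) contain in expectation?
E[# K_4] = C(41, 4) · (1/2)^C(4, 2) = 101270 / 2^6 = 50635/32 = 1582.34375

For each 4-subset S of vertices (there are C(41, 4) = 101270 such S), let X_S = 1 if S induces a K_4 (all C(4, 2) = 6 edges present). Then P(X_S = 1) = (1/2)^6 = 1/64. By linearity of expectation, E[# K_4] = C(41, 4) · (1/2)^6 = 101270 / 64 = 50635/32 = 1582.34375.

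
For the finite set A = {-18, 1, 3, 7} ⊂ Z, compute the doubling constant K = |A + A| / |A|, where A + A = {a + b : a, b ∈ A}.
K = |A + A| / |A| = 10/4 = 5/2

Enumerate A + A = {a + b : a, b ∈ A}. With |A| = 4, there are |A|^2 = 16 ordered sum pairs; collecting distinct values, A + A = {-36, -17, -15, -11, 2, 4, 6, 8, 10, 14}, so |A + A| = 10. Thus K = 10/4 = 5/2. For comparison, the minimum possible |A + A| over all 4-element sets is 2·4 − 1 = 7 (so min K = 7/4), attained only by arithmetic progressions.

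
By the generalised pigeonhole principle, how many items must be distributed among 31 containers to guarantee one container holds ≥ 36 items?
n = (36 − 1)·31 + 1 = 1086

By the generalised pigeonhole principle, to guarantee some box contains ≥ r objects we need more than (r − 1) · k objects total. Threshold: n = (r − 1) · k + 1. With r = 36 and k = 31: n = 35 · 31 + 1 = 1085 + 1 = 1086. For n = 1085 = 35 · 31, we can put exactly 35 objects in every box, avoiding 36 in any single one — so 1086 is tight.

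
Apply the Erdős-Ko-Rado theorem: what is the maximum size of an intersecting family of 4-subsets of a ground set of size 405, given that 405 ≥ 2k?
max |F| = C(404, 3) = 10908404

Erdős-Ko-Rado (1961): when n ≥ 2k, max |F| = C(n−1, k−1). The bound is attained by the star {A : i ∈ A} for any fixed i ∈ [n]. Here C(405−1, 4−1) = C(404, 3) = 10908404.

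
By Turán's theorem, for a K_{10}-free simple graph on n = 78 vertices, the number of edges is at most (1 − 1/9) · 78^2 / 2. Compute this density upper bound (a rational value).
Turán density bound = (8/9) · 78^2/2 = 2704

Turán's theorem: ex(n, K_{r+1}) is achieved by the complete r-partite Turán graph T(n, r) with parts as balanced as possible, and is at most (1 − 1/r) · n^2/2. For r = 9, n = 78: the density bound is (8/9) · 6084/2 = 2704. The integer-valued extremum is e(T(78, 9)) = 2703, which is strictly less than the density bound 2704 since 9 ∤ 78 (the parts of T(78, 9) cannot all be equal).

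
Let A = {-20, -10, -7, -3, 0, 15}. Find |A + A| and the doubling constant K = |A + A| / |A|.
K = |A + A| / |A| = 19/6

Enumerate A + A = {a + b : a, b ∈ A}. With |A| = 6, there are |A|^2 = 36 ordered sum pairs; collecting distinct values, A + A = {-40, -30, -27, -23, -20, -17, -14, -13, -10, -7, -6, -5, -3, 0, 5, 8, 12, 15, 30}, so |A + A| = 19. Thus K = 19/6. For comparison, the minimum possible |A + A| over all 6-element sets is 2·6 − 1 = 11 (so min K = 11/6), attained only by arithmetic progressions.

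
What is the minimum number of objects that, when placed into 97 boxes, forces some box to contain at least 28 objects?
n = (28 − 1)·97 + 1 = 2620

By the generalised pigeonhole principle, to guarantee some box contains ≥ r objects we need more than (r − 1) · k objects total. Threshold: n = (r − 1) · k + 1. With r = 28 and k = 97: n = 27 · 97 + 1 = 2619 + 1 = 2620. For n = 2619 = 27 · 97, we can put exactly 27 objects in every box, avoiding 28 in any single one — so 2620 is tight.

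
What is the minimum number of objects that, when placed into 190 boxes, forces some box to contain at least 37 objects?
n = (37 − 1)·190 + 1 = 6841

By the generalised pigeonhole principle, to guarantee some box contains ≥ r objects we need more than (r − 1) · k objects total. Threshold: n = (r − 1) · k + 1. With r = 37 and k = 190: n = 36 · 190 + 1 = 6840 + 1 = 6841. For n = 6840 = 36 · 190, we can put exactly 36 objects in every box, avoiding 37 in any single one — so 6841 is tight.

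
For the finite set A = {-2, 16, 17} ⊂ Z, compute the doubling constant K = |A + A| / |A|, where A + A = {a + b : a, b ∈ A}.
K = |A + A| / |A| = 6/3 = 2

Enumerate A + A = {a + b : a, b ∈ A}. With |A| = 3, there are |A|^2 = 9 ordered sum pairs; collecting distinct values, A + A = {-4, 14, 15, 32, 33, 34}, so |A + A| = 6. Thus K = 6/3 = 2. For comparison, the minimum possible |A + A| over all 3-element sets is 2·3 − 1 = 5 (so min K = 5/3), attained only by arithmetic progressions.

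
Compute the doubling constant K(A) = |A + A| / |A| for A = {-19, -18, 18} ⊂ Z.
K = |A + A| / |A| = 6/3 = 2

Enumerate A + A = {a + b : a, b ∈ A}. With |A| = 3, there are |A|^2 = 9 ordered sum pairs; collecting distinct values, A + A = {-38, -37, -36, -1, 0, 36}, so |A + A| = 6. Thus K = 6/3 = 2. For comparison, the minimum possible |A + A| over all 3-element sets is 2·3 − 1 = 5 (so min K = 5/3), attained only by arithmetic progressions.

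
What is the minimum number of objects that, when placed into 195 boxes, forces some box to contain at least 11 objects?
n = (11 − 1)·195 + 1 = 1951

By the generalised pigeonhole principle, to guarantee some box contains ≥ r objects we need more than (r − 1) · k objects total. Threshold: n = (r − 1) · k + 1. With r = 11 and k = 195: n = 10 · 195 + 1 = 1950 + 1 = 1951. For n = 1950 = 10 · 195, we can put exactly 10 objects in every box, avoiding 11 in any single one — so 1951 is tight.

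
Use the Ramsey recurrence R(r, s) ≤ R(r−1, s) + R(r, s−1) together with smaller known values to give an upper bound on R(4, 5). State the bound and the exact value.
R(4, 5) ≤ R(3, 5) + R(4, 4) = 14 + 18 = 32; exact value R(4, 5) = 25.

The Erdős–Szekeres recurrence R(r, s) ≤ R(r−1, s) + R(r, s−1) applied to (r, s) = (4, 5) gives
  R(4, 5) ≤ R(3, 5) + R(4, 4) = 14 + 18 = 32.
(Recall R(2, k) = k and R is symmetric.) The recurrence is not tight here (it gives 32, but the exact value is R(4, 5) = 25); the tight upper bound requires a sharper argument than the simple recurrence, combined with a lower-bound construction on K_{24}.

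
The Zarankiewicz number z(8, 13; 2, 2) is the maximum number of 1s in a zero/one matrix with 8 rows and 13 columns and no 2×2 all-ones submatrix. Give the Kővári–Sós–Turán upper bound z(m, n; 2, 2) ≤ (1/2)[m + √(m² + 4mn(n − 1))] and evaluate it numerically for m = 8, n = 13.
z(8, 13; 2, 2) ≤ (1/2)[8 + √(8² + 4·8·13·12)] = (1/2)[8 + √5056] = 39.5528

Kővári–Sós–Turán: let r_1, ..., r_8 be the row sums and z = Σ r_i the total number of 1s. Each pair of columns can share at most one row with both entries 1 (else a 2×2 all-ones block appears), so Σ_i C(r_i, 2) ≤ C(13, 2) = 78. By convexity Σ_i C(r_i, 2) ≥ 8·C(z/8, 2) = z(z − 8)/(2·8), giving z² − 8z − 8·13·12 ≤ 0 and hence z ≤ (1/2)[8 + √(64 + 4·1248)] = (1/2)[8 + √5056] ≈ (1/2)(8 + 71.1056) = 39.5528.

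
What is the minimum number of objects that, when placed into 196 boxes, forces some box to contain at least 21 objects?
n = (21 − 1)·196 + 1 = 3921

By the generalised pigeonhole principle, to guarantee some box contains ≥ r objects we need more than (r − 1) · k objects total. Threshold: n = (r − 1) · k + 1. With r = 21 and k = 196: n = 20 · 196 + 1 = 3920 + 1 = 3921. For n = 3920 = 20 · 196, we can put exactly 20 objects in every box, avoiding 21 in any single one — so 3921 is tight.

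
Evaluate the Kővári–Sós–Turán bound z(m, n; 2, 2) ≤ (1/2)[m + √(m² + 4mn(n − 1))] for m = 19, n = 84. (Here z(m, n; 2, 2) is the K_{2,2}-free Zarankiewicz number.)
z(19, 84; 2, 2) ≤ (1/2)[19 + √(19² + 4·19·84·83)] = (1/2)[19 + √530233] = 373.5855

Kővári–Sós–Turán: let r_1, ..., r_19 be the row sums and z = Σ r_i the total number of 1s. Each pair of columns can share at most one row with both entries 1 (else a 2×2 all-ones block appears), so Σ_i C(r_i, 2) ≤ C(84, 2) = 3486. By convexity Σ_i C(r_i, 2) ≥ 19·C(z/19, 2) = z(z − 19)/(2·19), giving z² − 19z − 19·84·83 ≤ 0 and hence z ≤ (1/2)[19 + √(361 + 4·132468)] = (1/2)[19 + √530233] ≈ (1/2)(19 + 728.171) = 373.5855.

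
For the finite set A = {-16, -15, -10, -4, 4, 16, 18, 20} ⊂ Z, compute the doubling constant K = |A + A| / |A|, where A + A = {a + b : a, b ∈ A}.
K = |A + A| / |A| = 32/8 = 4

Enumerate A + A = {a + b : a, b ∈ A}. With |A| = 8, there are |A|^2 = 64 ordered sum pairs; collecting distinct values, A + A = {-32, -31, -30, -26, -25, -20, -19, -14, -12, -11, -8, -6, 0, 1, 2, 3, 4, 5, 6, 8, 10, 12, 14, 16, 20, 22, 24, 32, 34, 36, 38, 40}, so |A + A| = 32. Thus K = 32/8 = 4. For comparison, the minimum possible |A + A| over all 8-element sets is 2·8 − 1 = 15 (so min K = 15/8), attained only by arithmetic progressions.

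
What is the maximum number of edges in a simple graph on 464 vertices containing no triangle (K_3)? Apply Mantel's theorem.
ex(464, K_3) = ⌊464^2/4⌋ = 53824

Mantel (1907): a triangle-free graph on n vertices has at most ⌊n^2/4⌋ edges, with equality for the complete bipartite graph K_{⌊n/2⌋, ⌈n/2⌉}. For n = 464: ⌊464^2/4⌋ = ⌊215296/4⌋ = 53824. The extremal graph is K_{232, 232}, which has 232·232 = 53824 edges.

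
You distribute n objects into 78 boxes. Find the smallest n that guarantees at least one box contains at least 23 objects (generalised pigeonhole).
n = (23 − 1)·78 + 1 = 1717

By the generalised pigeonhole principle, to guarantee some box contains ≥ r objects we need more than (r − 1) · k objects total. Threshold: n = (r − 1) · k + 1. With r = 23 and k = 78: n = 22 · 78 + 1 = 1716 + 1 = 1717. For n = 1716 = 22 · 78, we can put exactly 22 objects in every box, avoiding 23 in any single one — so 1717 is tight.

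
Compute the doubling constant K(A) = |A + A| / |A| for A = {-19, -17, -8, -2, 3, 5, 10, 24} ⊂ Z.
K = |A + A| / |A| = 33/8

Enumerate A + A = {a + b : a, b ∈ A}. With |A| = 8, there are |A|^2 = 64 ordered sum pairs; collecting distinct values, A + A = {-38, -36, -34, -27, -25, -21, -19, -16, -14, -12, -10, -9, -7, -5, -4, -3, 1, 2, 3, 5, 6, 7, 8, 10, 13, 15, 16, 20, 22, 27, 29, 34, 48}, so |A + A| = 33. Thus K = 33/8. For comparison, the minimum possible |A + A| over all 8-element sets is 2·8 − 1 = 15 (so min K = 15/8), attained only by arithmetic progressions.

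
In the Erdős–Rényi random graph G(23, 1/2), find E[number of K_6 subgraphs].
E[# K_6] = C(23, 6) · (1/2)^C(6, 2) = 100947 / 2^15 ≈ 3.080658

For each 6-subset S of vertices (there are C(23, 6) = 100947 such S), let X_S = 1 if S induces a K_6 (all C(6, 2) = 15 edges present). Then P(X_S = 1) = (1/2)^15 = 1/32768. By linearity of expectation, E[# K_6] = C(23, 6) · (1/2)^15 = 100947 / 32768 ≈ 3.080658.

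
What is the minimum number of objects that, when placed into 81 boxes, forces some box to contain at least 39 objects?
n = (39 − 1)·81 + 1 = 3079

By the generalised pigeonhole principle, to guarantee some box contains ≥ r objects we need more than (r − 1) · k objects total. Threshold: n = (r − 1) · k + 1. With r = 39 and k = 81: n = 38 · 81 + 1 = 3078 + 1 = 3079. For n = 3078 = 38 · 81, we can put exactly 38 objects in every box, avoiding 39 in any single one — so 3079 is tight.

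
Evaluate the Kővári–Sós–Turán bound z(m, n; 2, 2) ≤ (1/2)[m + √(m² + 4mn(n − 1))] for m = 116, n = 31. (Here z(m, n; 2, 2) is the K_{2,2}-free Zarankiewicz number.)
z(116, 31; 2, 2) ≤ (1/2)[116 + √(116² + 4·116·31·30)] = (1/2)[116 + √444976] = 391.5326

Kővári–Sós–Turán: let r_1, ..., r_116 be the row sums and z = Σ r_i the total number of 1s. Each pair of columns can share at most one row with both entries 1 (else a 2×2 all-ones block appears), so Σ_i C(r_i, 2) ≤ C(31, 2) = 465. By convexity Σ_i C(r_i, 2) ≥ 116·C(z/116, 2) = z(z − 116)/(2·116), giving z² − 116z − 116·31·30 ≤ 0 and hence z ≤ (1/2)[116 + √(13456 + 4·107880)] = (1/2)[116 + √444976] ≈ (1/2)(116 + 667.0652) = 391.5326.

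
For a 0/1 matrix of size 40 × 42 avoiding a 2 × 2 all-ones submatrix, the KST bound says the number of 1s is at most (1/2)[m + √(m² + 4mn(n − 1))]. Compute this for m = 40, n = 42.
z(40, 42; 2, 2) ≤ (1/2)[40 + √(40² + 4·40·42·41)] = (1/2)[40 + √277120] = 283.2109

Kővári–Sós–Turán: let r_1, ..., r_40 be the row sums and z = Σ r_i the total number of 1s. Each pair of columns can share at most one row with both entries 1 (else a 2×2 all-ones block appears), so Σ_i C(r_i, 2) ≤ C(42, 2) = 861. By convexity Σ_i C(r_i, 2) ≥ 40·C(z/40, 2) = z(z − 40)/(2·40), giving z² − 40z − 40·42·41 ≤ 0 and hence z ≤ (1/2)[40 + √(1600 + 4·68880)] = (1/2)[40 + √277120] ≈ (1/2)(40 + 526.4219) = 283.2109.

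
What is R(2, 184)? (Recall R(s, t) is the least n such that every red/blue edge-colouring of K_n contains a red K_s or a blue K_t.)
R(2, 184) = 184

R(2, k) = k for all k ≥ 2: in a 2-colouring of K_k, either some edge is red (a red K_2) or all edges are blue (a blue K_k). And K_{183} coloured all-blue has no blue K_184, so R(2, 184) > 183. Hence R(2, 184) = 184.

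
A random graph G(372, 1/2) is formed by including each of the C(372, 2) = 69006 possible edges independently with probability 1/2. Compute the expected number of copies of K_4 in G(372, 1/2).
E[# K_4] = C(372, 4) · (1/2)^C(4, 2) = 785115765 / 2^6 = 12267433.828125

For each 4-subset S of vertices (there are C(372, 4) = 785115765 such S), let X_S = 1 if S induces a K_4 (all C(4, 2) = 6 edges present). Then P(X_S = 1) = (1/2)^6 = 1/64. By linearity of expectation, E[# K_4] = C(372, 4) · (1/2)^6 = 785115765 / 64 = 12267433.828125.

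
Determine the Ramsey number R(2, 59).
R(2, 59) = 59

R(2, k) = k for all k ≥ 2: in a 2-colouring of K_k, either some edge is red (a red K_2) or all edges are blue (a blue K_k). And K_{58} coloured all-blue has no blue K_59, so R(2, 59) > 58. Hence R(2, 59) = 59.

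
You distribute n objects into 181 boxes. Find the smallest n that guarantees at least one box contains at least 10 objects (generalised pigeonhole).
n = (10 − 1)·181 + 1 = 1630

By the generalised pigeonhole principle, to guarantee some box contains ≥ r objects we need more than (r − 1) · k objects total. Threshold: n = (r − 1) · k + 1. With r = 10 and k = 181: n = 9 · 181 + 1 = 1629 + 1 = 1630. For n = 1629 = 9 · 181, we can put exactly 9 objects in every box, avoiding 10 in any single one — so 1630 is tight.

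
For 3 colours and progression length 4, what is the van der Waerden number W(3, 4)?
W(3, 4) = 293

This is a classical value, W(3, 4) = 293, established by combining an explicit 3-colouring of {1, ..., 292} with no monochromatic 4-AP (giving the lower bound W(3, 4) > 292) and a finite case analysis / exhaustive computer search showing every 3-colouring of {1, ..., 293} has such an AP.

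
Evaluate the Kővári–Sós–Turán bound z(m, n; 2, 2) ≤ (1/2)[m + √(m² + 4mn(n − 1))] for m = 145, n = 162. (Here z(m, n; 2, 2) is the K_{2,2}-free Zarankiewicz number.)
z(145, 162; 2, 2) ≤ (1/2)[145 + √(145² + 4·145·162·161)] = (1/2)[145 + √15148585] = 2018.5592

Kővári–Sós–Turán: let r_1, ..., r_145 be the row sums and z = Σ r_i the total number of 1s. Each pair of columns can share at most one row with both entries 1 (else a 2×2 all-ones block appears), so Σ_i C(r_i, 2) ≤ C(162, 2) = 13041. By convexity Σ_i C(r_i, 2) ≥ 145·C(z/145, 2) = z(z − 145)/(2·145), giving z² − 145z − 145·162·161 ≤ 0 and hence z ≤ (1/2)[145 + √(21025 + 4·3781890)] = (1/2)[145 + √15148585] ≈ (1/2)(145 + 3892.1183) = 2018.5592.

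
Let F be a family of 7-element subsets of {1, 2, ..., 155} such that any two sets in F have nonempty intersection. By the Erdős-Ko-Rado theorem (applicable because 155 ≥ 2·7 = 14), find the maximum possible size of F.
max |F| = C(154, 6) = 16787178870

Erdős-Ko-Rado (1961): when n ≥ 2k, max |F| = C(n−1, k−1). The bound is attained by the star {A : i ∈ A} for any fixed i ∈ [n]. Here C(155−1, 7−1) = C(154, 6) = 16787178870.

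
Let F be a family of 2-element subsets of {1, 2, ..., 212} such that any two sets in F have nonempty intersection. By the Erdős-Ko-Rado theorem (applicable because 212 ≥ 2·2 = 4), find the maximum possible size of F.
max |F| = C(211, 1) = 211

Erdős-Ko-Rado (1961): when n ≥ 2k, max |F| = C(n−1, k−1). The bound is attained by the star {A : i ∈ A} for any fixed i ∈ [n]. Here C(212−1, 2−1) = C(211, 1) = 211.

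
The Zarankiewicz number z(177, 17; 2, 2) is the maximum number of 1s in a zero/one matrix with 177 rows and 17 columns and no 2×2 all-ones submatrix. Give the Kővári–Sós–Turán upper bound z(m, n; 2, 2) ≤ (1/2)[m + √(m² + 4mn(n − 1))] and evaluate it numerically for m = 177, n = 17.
z(177, 17; 2, 2) ≤ (1/2)[177 + √(177² + 4·177·17·16)] = (1/2)[177 + √223905] = 325.093

Kővári–Sós–Turán: let r_1, ..., r_177 be the row sums and z = Σ r_i the total number of 1s. Each pair of columns can share at most one row with both entries 1 (else a 2×2 all-ones block appears), so Σ_i C(r_i, 2) ≤ C(17, 2) = 136. By convexity Σ_i C(r_i, 2) ≥ 177·C(z/177, 2) = z(z − 177)/(2·177), giving z² − 177z − 177·17·16 ≤ 0 and hence z ≤ (1/2)[177 + √(31329 + 4·48144)] = (1/2)[177 + √223905] ≈ (1/2)(177 + 473.186) = 325.093.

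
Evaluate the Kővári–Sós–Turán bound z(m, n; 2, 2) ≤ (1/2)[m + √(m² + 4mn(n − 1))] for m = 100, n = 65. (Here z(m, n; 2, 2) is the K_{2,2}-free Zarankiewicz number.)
z(100, 65; 2, 2) ≤ (1/2)[100 + √(100² + 4·100·65·64)] = (1/2)[100 + √1674000] = 696.9158

Kővári–Sós–Turán: let r_1, ..., r_100 be the row sums and z = Σ r_i the total number of 1s. Each pair of columns can share at most one row with both entries 1 (else a 2×2 all-ones block appears), so Σ_i C(r_i, 2) ≤ C(65, 2) = 2080. By convexity Σ_i C(r_i, 2) ≥ 100·C(z/100, 2) = z(z − 100)/(2·100), giving z² − 100z − 100·65·64 ≤ 0 and hence z ≤ (1/2)[100 + √(10000 + 4·416000)] = (1/2)[100 + √1674000] ≈ (1/2)(100 + 1293.8315) = 696.9158.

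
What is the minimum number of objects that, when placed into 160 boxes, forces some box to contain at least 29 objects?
n = (29 − 1)·160 + 1 = 4481

By the generalised pigeonhole principle, to guarantee some box contains ≥ r objects we need more than (r − 1) · k objects total. Threshold: n = (r − 1) · k + 1. With r = 29 and k = 160: n = 28 · 160 + 1 = 4480 + 1 = 4481. For n = 4480 = 28 · 160, we can put exactly 28 objects in every box, avoiding 29 in any single one — so 4481 is tight.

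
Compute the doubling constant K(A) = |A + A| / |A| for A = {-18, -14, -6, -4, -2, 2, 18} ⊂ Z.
K = |A + A| / |A| = 21/7 = 3

Enumerate A + A = {a + b : a, b ∈ A}. With |A| = 7, there are |A|^2 = 49 ordered sum pairs; collecting distinct values, A + A = {-36, -32, -28, -24, -22, -20, -18, -16, -12, -10, -8, -6, -4, -2, 0, 4, 12, 14, 16, 20, 36}, so |A + A| = 21. Thus K = 21/7 = 3. For comparison, the minimum possible |A + A| over all 7-element sets is 2·7 − 1 = 13 (so min K = 13/7), attained only by arithmetic progressions.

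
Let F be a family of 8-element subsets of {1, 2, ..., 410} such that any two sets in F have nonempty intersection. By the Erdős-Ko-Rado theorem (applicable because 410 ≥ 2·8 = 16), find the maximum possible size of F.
max |F| = C(409, 7) = 360757037528316

Erdős-Ko-Rado (1961): when n ≥ 2k, max |F| = C(n−1, k−1). The bound is attained by the star {A : i ∈ A} for any fixed i ∈ [n]. Here C(410−1, 8−1) = C(409, 7) = 360757037528316.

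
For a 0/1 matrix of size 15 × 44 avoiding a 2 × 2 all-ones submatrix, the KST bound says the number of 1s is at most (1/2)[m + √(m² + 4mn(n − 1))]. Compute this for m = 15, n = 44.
z(15, 44; 2, 2) ≤ (1/2)[15 + √(15² + 4·15·44·43)] = (1/2)[15 + √113745] = 176.1305

Kővári–Sós–Turán: let r_1, ..., r_15 be the row sums and z = Σ r_i the total number of 1s. Each pair of columns can share at most one row with both entries 1 (else a 2×2 all-ones block appears), so Σ_i C(r_i, 2) ≤ C(44, 2) = 946. By convexity Σ_i C(r_i, 2) ≥ 15·C(z/15, 2) = z(z − 15)/(2·15), giving z² − 15z − 15·44·43 ≤ 0 and hence z ≤ (1/2)[15 + √(225 + 4·28380)] = (1/2)[15 + √113745] ≈ (1/2)(15 + 337.261) = 176.1305.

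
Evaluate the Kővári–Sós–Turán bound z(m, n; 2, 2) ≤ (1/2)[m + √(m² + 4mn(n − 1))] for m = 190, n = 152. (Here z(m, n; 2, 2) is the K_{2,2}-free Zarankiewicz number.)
z(190, 152; 2, 2) ≤ (1/2)[190 + √(190² + 4·190·152·151)] = (1/2)[190 + √17479620] = 2185.4318

Kővári–Sós–Turán: let r_1, ..., r_190 be the row sums and z = Σ r_i the total number of 1s. Each pair of columns can share at most one row with both entries 1 (else a 2×2 all-ones block appears), so Σ_i C(r_i, 2) ≤ C(152, 2) = 11476. By convexity Σ_i C(r_i, 2) ≥ 190·C(z/190, 2) = z(z − 190)/(2·190), giving z² − 190z − 190·152·151 ≤ 0 and hence z ≤ (1/2)[190 + √(36100 + 4·4360880)] = (1/2)[190 + √17479620] ≈ (1/2)(190 + 4180.8635) = 2185.4318.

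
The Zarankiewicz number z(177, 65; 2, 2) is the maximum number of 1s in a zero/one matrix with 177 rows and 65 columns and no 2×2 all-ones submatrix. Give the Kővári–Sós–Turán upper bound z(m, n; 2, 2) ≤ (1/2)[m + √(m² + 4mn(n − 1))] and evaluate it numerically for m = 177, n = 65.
z(177, 65; 2, 2) ≤ (1/2)[177 + √(177² + 4·177·65·64)] = (1/2)[177 + √2976609] = 951.1426

Kővári–Sós–Turán: let r_1, ..., r_177 be the row sums and z = Σ r_i the total number of 1s. Each pair of columns can share at most one row with both entries 1 (else a 2×2 all-ones block appears), so Σ_i C(r_i, 2) ≤ C(65, 2) = 2080. By convexity Σ_i C(r_i, 2) ≥ 177·C(z/177, 2) = z(z − 177)/(2·177), giving z² − 177z − 177·65·64 ≤ 0 and hence z ≤ (1/2)[177 + √(31329 + 4·736320)] = (1/2)[177 + √2976609] ≈ (1/2)(177 + 1725.2852) = 951.1426.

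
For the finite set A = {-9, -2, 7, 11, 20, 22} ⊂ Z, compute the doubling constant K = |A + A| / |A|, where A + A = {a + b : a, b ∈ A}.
K = |A + A| / |A| = 20/6 = 10/3

Enumerate A + A = {a + b : a, b ∈ A}. With |A| = 6, there are |A|^2 = 36 ordered sum pairs; collecting distinct values, A + A = {-18, -11, -4, -2, 2, 5, 9, 11, 13, 14, 18, 20, 22, 27, 29, 31, 33, 40, 42, 44}, so |A + A| = 20. Thus K = 20/6 = 10/3. For comparison, the minimum possible |A + A| over all 6-element sets is 2·6 − 1 = 11 (so min K = 11/6), attained only by arithmetic progressions.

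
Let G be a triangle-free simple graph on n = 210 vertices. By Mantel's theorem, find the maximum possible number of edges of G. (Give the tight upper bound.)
ex(210, K_3) = ⌊210^2/4⌋ = 11025

Mantel (1907): a triangle-free graph on n vertices has at most ⌊n^2/4⌋ edges, with equality for the complete bipartite graph K_{⌊n/2⌋, ⌈n/2⌉}. For n = 210: ⌊210^2/4⌋ = ⌊44100/4⌋ = 11025. The extremal graph is K_{105, 105}, which has 105·105 = 11025 edges.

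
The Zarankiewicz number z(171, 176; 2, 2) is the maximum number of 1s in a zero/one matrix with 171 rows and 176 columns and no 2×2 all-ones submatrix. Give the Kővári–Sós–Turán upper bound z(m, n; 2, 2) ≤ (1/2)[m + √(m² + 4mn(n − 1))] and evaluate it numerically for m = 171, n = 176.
z(171, 176; 2, 2) ≤ (1/2)[171 + √(171² + 4·171·176·175)] = (1/2)[171 + √21096441] = 2382.0431

Kővári–Sós–Turán: let r_1, ..., r_171 be the row sums and z = Σ r_i the total number of 1s. Each pair of columns can share at most one row with both entries 1 (else a 2×2 all-ones block appears), so Σ_i C(r_i, 2) ≤ C(176, 2) = 15400. By convexity Σ_i C(r_i, 2) ≥ 171·C(z/171, 2) = z(z − 171)/(2·171), giving z² − 171z − 171·176·175 ≤ 0 and hence z ≤ (1/2)[171 + √(29241 + 4·5266800)] = (1/2)[171 + √21096441] ≈ (1/2)(171 + 4593.0862) = 2382.0431.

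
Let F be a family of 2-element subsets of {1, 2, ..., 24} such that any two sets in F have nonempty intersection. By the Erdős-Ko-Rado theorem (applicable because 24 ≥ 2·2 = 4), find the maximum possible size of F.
max |F| = C(23, 1) = 23

The Erdős-Ko-Rado theorem states: for n ≥ 2k, an intersecting family of k-subsets of an n-element set has size at most C(n − 1, k − 1), with equality for 'star' families {A ⊆ [n] : |A| = k, i ∈ A} (fix an element i). For n = 24, k = 2: C(23, 1) = 23.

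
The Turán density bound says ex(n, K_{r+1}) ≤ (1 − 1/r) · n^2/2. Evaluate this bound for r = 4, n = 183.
Turán density bound = (3/4) · 183^2/2 = 100467/8 ≈ 12558.375

Turán's theorem: ex(n, K_{r+1}) is achieved by the complete r-partite Turán graph T(n, r) with parts as balanced as possible, and is at most (1 − 1/r) · n^2/2. For r = 4, n = 183: the density bound is (3/4) · 33489/2 = 100467/8 ≈ 12558.375. The integer-valued extremum is e(T(183, 4)) = 12558, which is strictly less than the density bound 100467/8 since 4 ∤ 183 (the parts of T(183, 4) cannot all be equal).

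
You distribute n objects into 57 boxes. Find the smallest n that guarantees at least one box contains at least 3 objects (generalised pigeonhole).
n = (3 − 1)·57 + 1 = 115

By the generalised pigeonhole principle, to guarantee some box contains ≥ r objects we need more than (r − 1) · k objects total. Threshold: n = (r − 1) · k + 1. With r = 3 and k = 57: n = 2 · 57 + 1 = 114 + 1 = 115. For n = 114 = 2 · 57, we can put exactly 2 objects in every box, avoiding 3 in any single one — so 115 is tight.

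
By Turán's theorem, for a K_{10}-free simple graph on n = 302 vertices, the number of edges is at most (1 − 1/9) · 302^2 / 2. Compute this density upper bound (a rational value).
Turán density bound = (8/9) · 302^2/2 = 364816/9 ≈ 40535.1111

Turán's theorem: ex(n, K_{r+1}) is achieved by the complete r-partite Turán graph T(n, r) with parts as balanced as possible, and is at most (1 − 1/r) · n^2/2. For r = 9, n = 302: the density bound is (8/9) · 91204/2 = 364816/9 ≈ 40535.1111. The integer-valued extremum is e(T(302, 9)) = 40534, which is strictly less than the density bound 364816/9 since 9 ∤ 302 (the parts of T(302, 9) cannot all be equal).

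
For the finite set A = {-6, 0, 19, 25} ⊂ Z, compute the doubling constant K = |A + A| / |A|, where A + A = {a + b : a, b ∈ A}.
K = |A + A| / |A| = 9/4

Enumerate A + A = {a + b : a, b ∈ A}. With |A| = 4, there are |A|^2 = 16 ordered sum pairs; collecting distinct values, A + A = {-12, -6, 0, 13, 19, 25, 38, 44, 50}, so |A + A| = 9. Thus K = 9/4. For comparison, the minimum possible |A + A| over all 4-element sets is 2·4 − 1 = 7 (so min K = 7/4), attained only by arithmetic progressions.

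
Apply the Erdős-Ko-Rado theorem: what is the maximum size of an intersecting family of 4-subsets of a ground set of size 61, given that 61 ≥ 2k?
max |F| = C(60, 3) = 34220

Erdős-Ko-Rado (1961): when n ≥ 2k, max |F| = C(n−1, k−1). The bound is attained by the star {A : i ∈ A} for any fixed i ∈ [n]. Here C(61−1, 4−1) = C(60, 3) = 34220.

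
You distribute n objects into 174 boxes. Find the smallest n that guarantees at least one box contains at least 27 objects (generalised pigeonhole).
n = (27 − 1)·174 + 1 = 4525

By the generalised pigeonhole principle, to guarantee some box contains ≥ r objects we need more than (r − 1) · k objects total. Threshold: n = (r − 1) · k + 1. With r = 27 and k = 174: n = 26 · 174 + 1 = 4524 + 1 = 4525. For n = 4524 = 26 · 174, we can put exactly 26 objects in every box, avoiding 27 in any single one — so 4525 is tight.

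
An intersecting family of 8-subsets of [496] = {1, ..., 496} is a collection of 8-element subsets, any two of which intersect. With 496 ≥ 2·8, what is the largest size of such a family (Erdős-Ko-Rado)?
max |F| = C(495, 7) = 1384522649304795

The Erdős-Ko-Rado theorem states: for n ≥ 2k, an intersecting family of k-subsets of an n-element set has size at most C(n − 1, k − 1), with equality for 'star' families {A ⊆ [n] : |A| = k, i ∈ A} (fix an element i). For n = 496, k = 8: C(495, 7) = 1384522649304795.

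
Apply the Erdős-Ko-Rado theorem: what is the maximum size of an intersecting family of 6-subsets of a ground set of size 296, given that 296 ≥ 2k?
max |F| = C(295, 5) = 17994159309

Erdős-Ko-Rado (1961): when n ≥ 2k, max |F| = C(n−1, k−1). The bound is attained by the star {A : i ∈ A} for any fixed i ∈ [n]. Here C(296−1, 6−1) = C(295, 5) = 17994159309.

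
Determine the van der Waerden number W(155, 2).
W(155, 2) = 155 + 1 = 156

A 2-term AP is any pair of integers, so a monochromatic 2-AP exists iff some colour is used at least twice. With 155 colours, the colouring i ↦ i on {1, ..., 155} uses each colour once, avoiding any monochromatic pair, so W(155, 2) > 155. For {1, ..., 156}, pigeonhole forces two integers of the same colour, which form a monochromatic 2-AP. Hence W(155, 2) = 156.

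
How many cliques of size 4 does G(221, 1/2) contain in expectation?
E[# K_4] = C(221, 4) · (1/2)^C(4, 2) = 96717335 / 2^6 = 1511208.359375

For each 4-subset S of vertices (there are C(221, 4) = 96717335 such S), let X_S = 1 if S induces a K_4 (all C(4, 2) = 6 edges present). Then P(X_S = 1) = (1/2)^6 = 1/64. By linearity of expectation, E[# K_4] = C(221, 4) · (1/2)^6 = 96717335 / 64 = 1511208.359375.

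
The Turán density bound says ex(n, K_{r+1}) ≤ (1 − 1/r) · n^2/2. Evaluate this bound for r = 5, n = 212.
Turán density bound = (4/5) · 212^2/2 = 89888/5 ≈ 17977.6

Turán's theorem: ex(n, K_{r+1}) is achieved by the complete r-partite Turán graph T(n, r) with parts as balanced as possible, and is at most (1 − 1/r) · n^2/2. For r = 5, n = 212: the density bound is (4/5) · 44944/2 = 89888/5 ≈ 17977.6. The integer-valued extremum is e(T(212, 5)) = 17977, which is strictly less than the density bound 89888/5 since 5 ∤ 212 (the parts of T(212, 5) cannot all be equal).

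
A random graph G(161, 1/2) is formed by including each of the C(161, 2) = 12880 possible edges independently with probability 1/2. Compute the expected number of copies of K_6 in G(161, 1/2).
E[# K_6] = C(161, 6) · (1/2)^C(6, 2) = 22013638192 / 2^15 = 1375852387/2048 ≈ 671802.923340

For each 6-subset S of vertices (there are C(161, 6) = 22013638192 such S), let X_S = 1 if S induces a K_6 (all C(6, 2) = 15 edges present). Then P(X_S = 1) = (1/2)^15 = 1/32768. By linearity of expectation, E[# K_6] = C(161, 6) · (1/2)^15 = 22013638192 / 32768 = 1375852387/2048 ≈ 671802.923340.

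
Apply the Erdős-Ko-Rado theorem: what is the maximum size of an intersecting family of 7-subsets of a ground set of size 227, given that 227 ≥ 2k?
max |F| = C(226, 6) = 173083867320

Erdős-Ko-Rado (1961): when n ≥ 2k, max |F| = C(n−1, k−1). The bound is attained by the star {A : i ∈ A} for any fixed i ∈ [n]. Here C(227−1, 7−1) = C(226, 6) = 173083867320.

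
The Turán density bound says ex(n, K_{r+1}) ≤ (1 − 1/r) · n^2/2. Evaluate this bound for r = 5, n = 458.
Turán density bound = (4/5) · 458^2/2 = 419528/5 ≈ 83905.6

Turán's theorem: ex(n, K_{r+1}) is achieved by the complete r-partite Turán graph T(n, r) with parts as balanced as possible, and is at most (1 − 1/r) · n^2/2. For r = 5, n = 458: the density bound is (4/5) · 209764/2 = 419528/5 ≈ 83905.6. The integer-valued extremum is e(T(458, 5)) = 83905, which is strictly less than the density bound 419528/5 since 5 ∤ 458 (the parts of T(458, 5) cannot all be equal).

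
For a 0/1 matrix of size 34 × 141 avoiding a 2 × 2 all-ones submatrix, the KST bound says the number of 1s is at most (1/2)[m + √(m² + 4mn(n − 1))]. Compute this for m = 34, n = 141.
z(34, 141; 2, 2) ≤ (1/2)[34 + √(34² + 4·34·141·140)] = (1/2)[34 + √2685796] = 836.4199

Kővári–Sós–Turán: let r_1, ..., r_34 be the row sums and z = Σ r_i the total number of 1s. Each pair of columns can share at most one row with both entries 1 (else a 2×2 all-ones block appears), so Σ_i C(r_i, 2) ≤ C(141, 2) = 9870. By convexity Σ_i C(r_i, 2) ≥ 34·C(z/34, 2) = z(z − 34)/(2·34), giving z² − 34z − 34·141·140 ≤ 0 and hence z ≤ (1/2)[34 + √(1156 + 4·671160)] = (1/2)[34 + √2685796] ≈ (1/2)(34 + 1638.8398) = 836.4199.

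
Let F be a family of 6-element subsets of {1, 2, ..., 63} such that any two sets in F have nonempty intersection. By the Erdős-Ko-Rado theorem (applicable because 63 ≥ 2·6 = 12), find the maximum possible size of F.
max |F| = C(62, 5) = 6471002

Erdős-Ko-Rado (1961): when n ≥ 2k, max |F| = C(n−1, k−1). The bound is attained by the star {A : i ∈ A} for any fixed i ∈ [n]. Here C(63−1, 6−1) = C(62, 5) = 6471002.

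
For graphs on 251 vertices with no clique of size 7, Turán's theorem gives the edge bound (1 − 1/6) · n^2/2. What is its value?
Turán density bound = (5/6) · 251^2/2 = 315005/12 ≈ 26250.4167

Turán's theorem: ex(n, K_{r+1}) is achieved by the complete r-partite Turán graph T(n, r) with parts as balanced as possible, and is at most (1 − 1/r) · n^2/2. For r = 6, n = 251: the density bound is (5/6) · 63001/2 = 315005/12 ≈ 26250.4167. The integer-valued extremum is e(T(251, 6)) = 26250, which is strictly less than the density bound 315005/12 since 6 ∤ 251 (the parts of T(251, 6) cannot all be equal).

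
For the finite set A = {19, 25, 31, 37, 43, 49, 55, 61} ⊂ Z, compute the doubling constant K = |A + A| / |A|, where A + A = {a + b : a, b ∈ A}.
K = |A + A| / |A| = 15/8

Enumerate A + A = {a + b : a, b ∈ A}. With |A| = 8, there are |A|^2 = 64 ordered sum pairs; collecting distinct values, A + A = {38, 44, 50, 56, 62, 68, 74, 80, 86, 92, 98, 104, 110, 116, 122}, so |A + A| = 15. Thus K = 15/8. Here |A + A| = 2|A| − 1 = 15, the minimum possible — so K = 15/8 is minimal, which holds iff A is an arithmetic progression.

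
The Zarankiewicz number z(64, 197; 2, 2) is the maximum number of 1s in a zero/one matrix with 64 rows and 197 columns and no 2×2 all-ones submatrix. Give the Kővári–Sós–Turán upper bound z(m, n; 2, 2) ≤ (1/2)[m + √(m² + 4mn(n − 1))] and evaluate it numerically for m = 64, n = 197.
z(64, 197; 2, 2) ≤ (1/2)[64 + √(64² + 4·64·197·196)] = (1/2)[64 + √9888768] = 1604.3206

Kővári–Sós–Turán: let r_1, ..., r_64 be the row sums and z = Σ r_i the total number of 1s. Each pair of columns can share at most one row with both entries 1 (else a 2×2 all-ones block appears), so Σ_i C(r_i, 2) ≤ C(197, 2) = 19306. By convexity Σ_i C(r_i, 2) ≥ 64·C(z/64, 2) = z(z − 64)/(2·64), giving z² − 64z − 64·197·196 ≤ 0 and hence z ≤ (1/2)[64 + √(4096 + 4·2471168)] = (1/2)[64 + √9888768] ≈ (1/2)(64 + 3144.6412) = 1604.3206.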